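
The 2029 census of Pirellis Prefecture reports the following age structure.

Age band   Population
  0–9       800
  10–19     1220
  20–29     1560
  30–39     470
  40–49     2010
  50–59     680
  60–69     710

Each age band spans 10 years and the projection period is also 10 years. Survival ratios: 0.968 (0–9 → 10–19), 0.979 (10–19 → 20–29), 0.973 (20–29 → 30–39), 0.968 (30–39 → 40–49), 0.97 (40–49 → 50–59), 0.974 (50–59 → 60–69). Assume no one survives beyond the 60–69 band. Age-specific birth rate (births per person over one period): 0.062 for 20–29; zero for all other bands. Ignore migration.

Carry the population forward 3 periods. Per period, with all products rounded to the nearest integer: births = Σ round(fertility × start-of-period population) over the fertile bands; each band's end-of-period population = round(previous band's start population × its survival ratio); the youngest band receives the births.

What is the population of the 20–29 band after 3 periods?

Period 1.
Births: 1560 × 0.062 = 97
10–19: 800 × 0.968 = 774
20–29: 1220 × 0.979 = 1194
30–39: 1560 × 0.973 = 1518
40–49: 470 × 0.968 = 455
50–59: 2010 × 0.97 = 1950
60–69: 680 × 0.974 = 662
Population now: 0–9=97, 10–19=774, 20–29=1194, 30–39=1518, 40–49=455, 50–59=1950, 60–69=662
Period 2.
Births: 1194 × 0.062 = 74
10–19: 97 × 0.968 = 94
20–29: 774 × 0.979 = 758
30–39: 1194 × 0.973 = 1162
40–49: 1518 × 0.968 = 1469
50–59: 455 × 0.97 = 441
60–69: 1950 × 0.974 = 1899
Population now: 0–9=74, 10–19=94, 20–29=758, 30–39=1162, 40–49=1469, 50–59=441, 60–69=1899
Period 3.
Births: 758 × 0.062 = 47
10–19: 74 × 0.968 = 72
20–29: 94 × 0.979 = 92
30–39: 758 × 0.973 = 738
40–49: 1162 × 0.968 = 1125
50–59: 1469 × 0.97 = 1425
60–69: 441 × 0.974 = 430
Population now: 0–9=47, 10–19=72, 20–29=92, 30–39=738, 40–49=1125, 50–59=1425, 60–69=430

92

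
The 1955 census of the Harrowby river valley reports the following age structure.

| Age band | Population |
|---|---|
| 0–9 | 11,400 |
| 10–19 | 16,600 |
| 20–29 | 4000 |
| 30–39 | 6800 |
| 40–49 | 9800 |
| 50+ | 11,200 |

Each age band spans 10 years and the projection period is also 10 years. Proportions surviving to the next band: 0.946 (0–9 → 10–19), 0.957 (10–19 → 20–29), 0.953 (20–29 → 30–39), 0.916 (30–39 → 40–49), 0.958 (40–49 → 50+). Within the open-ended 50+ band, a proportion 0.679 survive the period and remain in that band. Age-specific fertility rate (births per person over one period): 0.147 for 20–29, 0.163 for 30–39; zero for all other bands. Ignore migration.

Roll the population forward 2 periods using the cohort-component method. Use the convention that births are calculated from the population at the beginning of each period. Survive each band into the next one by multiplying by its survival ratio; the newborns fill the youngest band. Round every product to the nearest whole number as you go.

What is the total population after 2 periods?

Period 1.
Births: 4000 × 0.147 = 588 ; 6800 × 0.163 = 1108 ⇒ total 1696
10–19: 11400 × 0.946 = 10784
20–29: 16600 × 0.957 = 15886
30–39: 4000 × 0.953 = 3812
40–49: 6800 × 0.916 = 6229
50+: 9800 × 0.958 + 11200 × 0.679 = 9388 + 7605 = 16993
Giving 1696 / 10784 / 15886 / 3812 / 6229 / 16993.
Period 2.
Births: 15886 × 0.147 = 2335 ; 3812 × 0.163 = 621 ⇒ total 2956
10–19: 1696 × 0.946 = 1604
20–29: 10784 × 0.957 = 10320
30–39: 15886 × 0.953 = 15139
40–49: 3812 × 0.916 = 3492
50+: 6229 × 0.958 + 16993 × 0.679 = 5967 + 11538 = 17505
Giving 2956 / 1604 / 10320 / 15139 / 3492 / 17505.
Total after period 2: 2956 + 1604 + 10320 + 15139 + 3492 + 17505 = 51016

51016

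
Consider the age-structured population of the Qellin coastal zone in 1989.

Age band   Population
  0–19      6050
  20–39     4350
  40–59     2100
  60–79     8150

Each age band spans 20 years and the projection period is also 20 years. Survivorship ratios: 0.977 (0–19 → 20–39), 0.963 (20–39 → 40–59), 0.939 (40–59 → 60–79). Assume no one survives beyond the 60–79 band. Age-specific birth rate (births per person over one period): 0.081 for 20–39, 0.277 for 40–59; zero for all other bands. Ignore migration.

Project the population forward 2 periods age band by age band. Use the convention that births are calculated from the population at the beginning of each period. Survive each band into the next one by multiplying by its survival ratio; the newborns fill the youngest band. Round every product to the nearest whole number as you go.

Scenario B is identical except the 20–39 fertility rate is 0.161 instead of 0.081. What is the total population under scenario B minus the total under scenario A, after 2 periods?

813

(Groups numbered youngest = 1 to oldest = 4.)
— Period 1 —
Births: 4350 * 0.081 = 352, 2100 * 0.277 = 582 → total 934
Group 2: 6050 * 0.977 = 5911
Group 3: 4350 * 0.963 = 4189
Group 4: 2100 * 0.939 = 1972
End of period: [934, 5911, 4189, 1972]
— Period 2 —
Births: 5911 * 0.081 = 479, 4189 * 0.277 = 1160 → total 1639
Group 2: 934 * 0.977 = 913
Group 3: 5911 * 0.963 = 5692
Group 4: 4189 * 0.939 = 3933
End of period: [1639, 913, 5692, 3933]
Scenario A total after 2 periods: 12177
Scenario B projection —
— Period 1 —
Births: 4350 * 0.161 = 700, 2100 * 0.277 = 582 → total 1282
Group 2: 6050 * 0.977 = 5911
Group 3: 4350 * 0.963 = 4189
Group 4: 2100 * 0.939 = 1972
End of period: [1282, 5911, 4189, 1972]
— Period 2 —
Births: 5911 * 0.161 = 952, 4189 * 0.277 = 1160 → total 2112
Group 2: 1282 * 0.977 = 1253
Group 3: 5911 * 0.963 = 5692
Group 4: 4189 * 0.939 = 3933
End of period: [2112, 1253, 5692, 3933]
Scenario B total after 2 periods: 12990
Difference B − A = 12990 − 12177 = 813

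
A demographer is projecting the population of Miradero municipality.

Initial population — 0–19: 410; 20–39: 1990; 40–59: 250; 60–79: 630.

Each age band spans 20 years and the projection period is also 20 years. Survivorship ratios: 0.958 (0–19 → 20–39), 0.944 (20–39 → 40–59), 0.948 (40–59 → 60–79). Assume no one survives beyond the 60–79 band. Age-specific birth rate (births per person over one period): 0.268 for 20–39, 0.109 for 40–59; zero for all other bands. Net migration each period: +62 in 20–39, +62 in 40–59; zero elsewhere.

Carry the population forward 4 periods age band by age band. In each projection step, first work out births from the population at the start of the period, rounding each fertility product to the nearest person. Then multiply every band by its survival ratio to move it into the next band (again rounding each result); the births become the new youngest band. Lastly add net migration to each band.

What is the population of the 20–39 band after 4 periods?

267

After projecting period 1:
Births: 1990 × 0.268 = 533 ; 250 × 0.109 = 27 → 560
20–39: 410 × 0.958 = 393
40–59: 1990 × 0.944 = 1879
60–79: 250 × 0.948 = 237
Net migration: 20–39 + 62 → 455; 40–59 + 62 → 1941
Giving 560 / 455 / 1941 / 237.
After projecting period 2:
Births: 455 × 0.268 = 122 ; 1941 × 0.109 = 212 → 334
20–39: 560 × 0.958 = 536
40–59: 455 × 0.944 = 430
60–79: 1941 × 0.948 = 1840
Net migration: 20–39 + 62 → 598; 40–59 + 62 → 492
Giving 334 / 598 / 492 / 1840.
After projecting period 3:
Births: 598 × 0.268 = 160 ; 492 × 0.109 = 54 → 214
20–39: 334 × 0.958 = 320
40–59: 598 × 0.944 = 565
60–79: 492 × 0.948 = 466
Net migration: 20–39 + 62 → 382; 40–59 + 62 → 627
Giving 214 / 382 / 627 / 466.
After projecting period 4:
Births: 382 × 0.268 = 102 ; 627 × 0.109 = 68 → 170
20–39: 214 × 0.958 = 205
40–59: 382 × 0.944 = 361
60–79: 627 × 0.948 = 594
Net migration: 20–39 + 62 → 267; 40–59 + 62 → 423
Giving 170 / 267 / 423 / 594.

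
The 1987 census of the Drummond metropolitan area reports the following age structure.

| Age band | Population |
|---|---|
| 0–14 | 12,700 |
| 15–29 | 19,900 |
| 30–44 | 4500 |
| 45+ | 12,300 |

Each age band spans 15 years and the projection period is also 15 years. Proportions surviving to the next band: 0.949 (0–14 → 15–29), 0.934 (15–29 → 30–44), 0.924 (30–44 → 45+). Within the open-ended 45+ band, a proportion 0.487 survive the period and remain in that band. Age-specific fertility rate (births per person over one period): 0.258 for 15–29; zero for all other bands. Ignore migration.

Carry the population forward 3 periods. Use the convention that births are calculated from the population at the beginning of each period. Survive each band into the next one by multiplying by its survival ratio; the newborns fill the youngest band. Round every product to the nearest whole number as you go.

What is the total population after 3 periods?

29928

— Period 1 —
Births: 19900 * 0.258 = 5134
15–29: 12700 * 0.949 = 12052
30–44: 19900 * 0.934 = 18587
45+: 4500 * 0.924 + 12300 * 0.487 = 4158 + 5990 = 10148
Giving 5134 / 12052 / 18587 / 10148.
— Period 2 —
Births: 12052 * 0.258 = 3109
15–29: 5134 * 0.949 = 4872
30–44: 12052 * 0.934 = 11257
45+: 18587 * 0.924 + 10148 * 0.487 = 17174 + 4942 = 22116
Giving 3109 / 4872 / 11257 / 22116.
— Period 3 —
Births: 4872 * 0.258 = 1257
15–29: 3109 * 0.949 = 2950
30–44: 4872 * 0.934 = 4550
45+: 11257 * 0.924 + 22116 * 0.487 = 10401 + 10770 = 21171
Giving 1257 / 2950 / 4550 / 21171.
Total after period 3: 1257 + 2950 + 4550 + 21171 = 29928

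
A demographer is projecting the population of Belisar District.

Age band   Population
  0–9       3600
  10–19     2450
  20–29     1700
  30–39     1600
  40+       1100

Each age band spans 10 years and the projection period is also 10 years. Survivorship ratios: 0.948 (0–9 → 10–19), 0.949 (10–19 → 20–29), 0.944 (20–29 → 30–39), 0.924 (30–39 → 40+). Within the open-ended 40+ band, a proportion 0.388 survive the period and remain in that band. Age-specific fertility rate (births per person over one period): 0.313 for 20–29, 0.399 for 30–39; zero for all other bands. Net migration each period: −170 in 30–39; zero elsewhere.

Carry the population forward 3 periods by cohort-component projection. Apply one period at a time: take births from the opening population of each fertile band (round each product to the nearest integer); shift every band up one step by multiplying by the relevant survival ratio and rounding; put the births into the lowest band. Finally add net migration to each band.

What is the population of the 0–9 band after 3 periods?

Numbering the bands 1..5 from youngest to oldest:
[period 1]
Births: 1700 × 0.313 = 532 ; 1600 × 0.399 = 638 ⇒ total 1170
Band 2: 3600 × 0.948 = 3413
Band 3: 2450 × 0.949 = 2325
Band 4: 1700 × 0.944 = 1605
Band 5: 1600 × 0.924 + 1100 × 0.388 = 1478 + 427 = 1905
Net migration: Band 4 − 170 → 1435
→ [1170, 3413, 2325, 1435, 1905]
[period 2]
Births: 2325 × 0.313 = 728 ; 1435 × 0.399 = 573 ⇒ total 1301
Band 2: 1170 × 0.948 = 1109
Band 3: 3413 × 0.949 = 3239
Band 4: 2325 × 0.944 = 2195
Band 5: 1435 × 0.924 + 1905 × 0.388 = 1326 + 739 = 2065
Net migration: Band 4 − 170 → 2025
→ [1301, 1109, 3239, 2025, 2065]
[period 3]
Births: 3239 × 0.313 = 1014 ; 2025 × 0.399 = 808 ⇒ total 1822
Band 2: 1301 × 0.948 = 1233
Band 3: 1109 × 0.949 = 1052
Band 4: 3239 × 0.944 = 3058
Band 5: 2025 × 0.924 + 2065 × 0.388 = 1871 + 801 = 2672
Net migration: Band 4 − 170 → 2888
→ [1822, 1233, 1052, 2888, 2672]

1822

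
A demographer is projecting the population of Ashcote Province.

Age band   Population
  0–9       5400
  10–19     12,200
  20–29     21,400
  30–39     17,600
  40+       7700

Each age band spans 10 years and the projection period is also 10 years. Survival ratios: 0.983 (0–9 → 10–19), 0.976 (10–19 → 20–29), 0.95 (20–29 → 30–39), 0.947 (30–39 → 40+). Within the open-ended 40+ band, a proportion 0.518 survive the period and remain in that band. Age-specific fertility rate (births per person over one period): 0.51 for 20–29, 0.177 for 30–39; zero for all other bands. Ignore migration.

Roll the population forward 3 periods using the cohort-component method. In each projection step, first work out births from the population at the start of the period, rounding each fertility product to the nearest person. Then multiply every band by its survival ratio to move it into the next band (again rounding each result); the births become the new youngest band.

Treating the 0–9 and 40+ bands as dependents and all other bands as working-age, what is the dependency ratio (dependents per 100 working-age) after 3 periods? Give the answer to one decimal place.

110.7

— Period 1 —
Births: 21400 × 0.51 = 10914  |  17600 × 0.177 = 3115 → total 14029
10–19: 5400 × 0.983 = 5308
20–29: 12200 × 0.976 = 11907
30–39: 21400 × 0.95 = 20330
40+: 17600 × 0.947 + 7700 × 0.518 = 16667 + 3989 = 20656
→ [14029, 5308, 11907, 20330, 20656]
— Period 2 —
Births: 11907 × 0.51 = 6073  |  20330 × 0.177 = 3598 → total 9671
10–19: 14029 × 0.983 = 13791
20–29: 5308 × 0.976 = 5181
30–39: 11907 × 0.95 = 11312
40+: 20330 × 0.947 + 20656 × 0.518 = 19253 + 10700 = 29953
→ [9671, 13791, 5181, 11312, 29953]
— Period 3 —
Births: 5181 × 0.51 = 2642  |  11312 × 0.177 = 2002 → total 4644
10–19: 9671 × 0.983 = 9507
20–29: 13791 × 0.976 = 13460
30–39: 5181 × 0.95 = 4922
40+: 11312 × 0.947 + 29953 × 0.518 = 10712 + 15516 = 26228
→ [4644, 9507, 13460, 4922, 26228]
Dependents (band 0–9 + band 40+) = 4644 + 26228 = 30872; working-age = 27889; ratio = 30872/27889 × 100 = 110.7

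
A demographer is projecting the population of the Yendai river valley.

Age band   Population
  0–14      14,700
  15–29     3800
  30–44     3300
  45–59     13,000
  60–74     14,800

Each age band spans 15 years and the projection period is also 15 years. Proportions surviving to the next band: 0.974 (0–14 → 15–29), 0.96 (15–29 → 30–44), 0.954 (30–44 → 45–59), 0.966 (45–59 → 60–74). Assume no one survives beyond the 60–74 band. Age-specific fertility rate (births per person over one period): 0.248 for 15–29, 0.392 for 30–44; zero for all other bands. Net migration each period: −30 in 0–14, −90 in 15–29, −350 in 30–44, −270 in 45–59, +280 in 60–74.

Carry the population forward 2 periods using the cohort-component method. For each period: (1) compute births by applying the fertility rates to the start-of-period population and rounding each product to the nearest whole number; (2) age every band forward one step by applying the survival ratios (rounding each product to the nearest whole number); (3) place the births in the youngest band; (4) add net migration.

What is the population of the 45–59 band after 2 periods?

Numbering the groups 1..5 from youngest to oldest:
Period 1.
Births: 3800 × 0.248 = 942 ; 3300 × 0.392 = 1294 → total 2236
Group 2: 14700 × 0.974 = 14318
Group 3: 3800 × 0.96 = 3648
Group 4: 3300 × 0.954 = 3148
Group 5: 13000 × 0.966 = 12558
Net migration: Group 1 − 30 → 2206; Group 2 − 90 → 14228; Group 3 − 350 → 3298; Group 4 − 270 → 2878; Group 5 + 280 → 12838
End of period: [2206, 14228, 3298, 2878, 12838]
Period 2.
Births: 14228 × 0.248 = 3529 ; 3298 × 0.392 = 1293 → total 4822
Group 2: 2206 × 0.974 = 2149
Group 3: 14228 × 0.96 = 13659
Group 4: 3298 × 0.954 = 3146
Group 5: 2878 × 0.966 = 2780
Net migration: Group 1 − 30 → 4792; Group 2 − 90 → 2059; Group 3 − 350 → 13309; Group 4 − 270 → 2876; Group 5 + 280 → 3060
End of period: [4792, 2059, 13309, 2876, 3060]

2876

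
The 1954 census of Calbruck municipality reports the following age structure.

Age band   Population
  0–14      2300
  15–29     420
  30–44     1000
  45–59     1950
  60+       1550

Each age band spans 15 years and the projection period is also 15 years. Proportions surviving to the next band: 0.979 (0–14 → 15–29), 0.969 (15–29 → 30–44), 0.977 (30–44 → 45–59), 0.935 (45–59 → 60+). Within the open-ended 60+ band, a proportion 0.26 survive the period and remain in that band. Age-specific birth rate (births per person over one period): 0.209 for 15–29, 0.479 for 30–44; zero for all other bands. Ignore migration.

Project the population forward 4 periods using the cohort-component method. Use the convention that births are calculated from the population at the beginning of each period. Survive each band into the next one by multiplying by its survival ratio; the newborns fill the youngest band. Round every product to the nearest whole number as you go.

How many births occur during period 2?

666

After projecting period 1:
Births: 420 × 0.209 = 88, 1000 × 0.479 = 479 ⇒ total 567
15–29: 2300 × 0.979 = 2252
30–44: 420 × 0.969 = 407
45–59: 1000 × 0.977 = 977
60+: 1950 × 0.935 + 1550 × 0.26 = 1823 + 403 = 2226
→ [567, 2252, 407, 977, 2226]
After projecting period 2:
Births: 2252 × 0.209 = 471, 407 × 0.479 = 195 ⇒ total 666
15–29: 567 × 0.979 = 555
30–44: 2252 × 0.969 = 2182
45–59: 407 × 0.977 = 398
60+: 977 × 0.935 + 2226 × 0.26 = 913 + 579 = 1492
→ [666, 555, 2182, 398, 1492]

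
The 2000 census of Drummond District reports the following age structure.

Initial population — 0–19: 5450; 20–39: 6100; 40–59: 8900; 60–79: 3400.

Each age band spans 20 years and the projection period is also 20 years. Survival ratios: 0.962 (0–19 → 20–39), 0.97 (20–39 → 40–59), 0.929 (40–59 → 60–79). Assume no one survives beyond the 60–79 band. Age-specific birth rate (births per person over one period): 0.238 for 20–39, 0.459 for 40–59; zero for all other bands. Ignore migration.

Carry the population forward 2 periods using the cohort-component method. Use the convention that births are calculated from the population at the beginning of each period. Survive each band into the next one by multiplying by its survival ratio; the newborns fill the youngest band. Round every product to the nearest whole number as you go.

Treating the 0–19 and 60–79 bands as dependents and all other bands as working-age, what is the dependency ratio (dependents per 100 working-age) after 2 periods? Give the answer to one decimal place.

90.9

— Period 1 —
Births: 6100 × 0.238 = 1452, 8900 × 0.459 = 4085 → total 5537
20–39: 5450 × 0.962 = 5243
40–59: 6100 × 0.97 = 5917
60–79: 8900 × 0.929 = 8268
End of period: [5537, 5243, 5917, 8268]
— Period 2 —
Births: 5243 × 0.238 = 1248, 5917 × 0.459 = 2716 → total 3964
20–39: 5537 × 0.962 = 5327
40–59: 5243 × 0.97 = 5086
60–79: 5917 × 0.929 = 5497
End of period: [3964, 5327, 5086, 5497]
Dependents (band 0–19 + band 60–79) = 3964 + 5497 = 9461; working-age = 10413; ratio = 9461/10413 × 100 = 90.9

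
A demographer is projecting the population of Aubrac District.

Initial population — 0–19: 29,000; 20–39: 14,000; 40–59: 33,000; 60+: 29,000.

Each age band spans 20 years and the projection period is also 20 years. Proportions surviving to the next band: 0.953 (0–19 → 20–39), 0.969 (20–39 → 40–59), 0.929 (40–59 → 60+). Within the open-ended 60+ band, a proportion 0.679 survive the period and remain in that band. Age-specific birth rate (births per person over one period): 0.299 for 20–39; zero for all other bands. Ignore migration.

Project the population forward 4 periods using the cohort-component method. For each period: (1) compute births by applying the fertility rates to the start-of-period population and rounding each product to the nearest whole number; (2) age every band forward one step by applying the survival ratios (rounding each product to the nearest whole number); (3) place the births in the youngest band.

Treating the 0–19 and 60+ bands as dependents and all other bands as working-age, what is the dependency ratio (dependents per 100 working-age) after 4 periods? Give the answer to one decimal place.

506.5

Period 1:
Births: 14000 * 0.299 = 4186
20–39: 29000 * 0.953 = 27637
40–59: 14000 * 0.969 = 13566
60+: 33000 * 0.929 + 29000 * 0.679 = 30657 + 19691 = 50348
Giving 4186 / 27637 / 13566 / 50348.
Period 2:
Births: 27637 * 0.299 = 8263
20–39: 4186 * 0.953 = 3989
40–59: 27637 * 0.969 = 26780
60+: 13566 * 0.929 + 50348 * 0.679 = 12603 + 34186 = 46789
Giving 8263 / 3989 / 26780 / 46789.
Period 3:
Births: 3989 * 0.299 = 1193
20–39: 8263 * 0.953 = 7875
40–59: 3989 * 0.969 = 3865
60+: 26780 * 0.929 + 46789 * 0.679 = 24879 + 31770 = 56649
Giving 1193 / 7875 / 3865 / 56649.
Period 4:
Births: 7875 * 0.299 = 2355
20–39: 1193 * 0.953 = 1137
40–59: 7875 * 0.969 = 7631
60+: 3865 * 0.929 + 56649 * 0.679 = 3591 + 38465 = 42056
Giving 2355 / 1137 / 7631 / 42056.
Dependents (band 0–19 + band 60+) = 2355 + 42056 = 44411; working-age = 8768; ratio = 44411/8768 × 100 = 506.5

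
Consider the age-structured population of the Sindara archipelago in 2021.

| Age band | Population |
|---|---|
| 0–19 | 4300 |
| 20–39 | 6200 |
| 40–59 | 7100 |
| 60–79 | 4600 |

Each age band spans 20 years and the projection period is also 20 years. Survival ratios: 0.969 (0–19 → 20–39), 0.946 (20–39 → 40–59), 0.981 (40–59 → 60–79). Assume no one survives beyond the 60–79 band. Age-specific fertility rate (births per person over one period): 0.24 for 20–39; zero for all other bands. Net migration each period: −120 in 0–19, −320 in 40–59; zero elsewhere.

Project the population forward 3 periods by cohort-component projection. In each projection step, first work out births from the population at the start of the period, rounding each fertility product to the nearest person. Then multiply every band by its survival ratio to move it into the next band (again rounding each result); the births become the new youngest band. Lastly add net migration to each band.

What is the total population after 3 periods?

Numbering the bands 1..4 from youngest to oldest:
[period 1]
Births: 6200 × 0.24 = 1488
Band 2: 4300 × 0.969 = 4167
Band 3: 6200 × 0.946 = 5865
Band 4: 7100 × 0.981 = 6965
Net migration: Band 1 − 120 → 1368; Band 3 − 320 → 5545
Population now: 0–19=1368, 20–39=4167, 40–59=5545, 60–79=6965
[period 2]
Births: 4167 × 0.24 = 1000
Band 2: 1368 × 0.969 = 1326
Band 3: 4167 × 0.946 = 3942
Band 4: 5545 × 0.981 = 5440
Net migration: Band 1 − 120 → 880; Band 3 − 320 → 3622
Population now: 0–19=880, 20–39=1326, 40–59=3622, 60–79=5440
[period 3]
Births: 1326 × 0.24 = 318
Band 2: 880 × 0.969 = 853
Band 3: 1326 × 0.946 = 1254
Band 4: 3622 × 0.981 = 3553
Net migration: Band 1 − 120 → 198; Band 3 − 320 → 934
Population now: 0–19=198, 20–39=853, 40–59=934, 60–79=3553
Total after period 3: 198 + 853 + 934 + 3553 = 5538

5538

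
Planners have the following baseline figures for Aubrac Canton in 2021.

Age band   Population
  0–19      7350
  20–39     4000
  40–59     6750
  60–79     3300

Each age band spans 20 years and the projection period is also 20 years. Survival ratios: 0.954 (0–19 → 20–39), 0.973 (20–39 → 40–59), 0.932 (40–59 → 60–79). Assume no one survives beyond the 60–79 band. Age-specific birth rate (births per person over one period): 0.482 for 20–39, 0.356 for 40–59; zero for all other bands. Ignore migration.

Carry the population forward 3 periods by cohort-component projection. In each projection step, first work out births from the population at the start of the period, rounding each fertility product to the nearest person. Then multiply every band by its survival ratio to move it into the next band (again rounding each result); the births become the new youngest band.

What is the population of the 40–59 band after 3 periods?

(Bands numbered youngest = 1 to oldest = 4.)
Period 1.
Births: 4000 * 0.482 = 1928  |  6750 * 0.356 = 2403 → 4331
Band 2: 7350 * 0.954 = 7012
Band 3: 4000 * 0.973 = 3892
Band 4: 6750 * 0.932 = 6291
→ [4331, 7012, 3892, 6291]
Period 2.
Births: 7012 * 0.482 = 3380  |  3892 * 0.356 = 1386 → 4766
Band 2: 4331 * 0.954 = 4132
Band 3: 7012 * 0.973 = 6823
Band 4: 3892 * 0.932 = 3627
→ [4766, 4132, 6823, 3627]
Period 3.
Births: 4132 * 0.482 = 1992  |  6823 * 0.356 = 2429 → 4421
Band 2: 4766 * 0.954 = 4547
Band 3: 4132 * 0.973 = 4020
Band 4: 6823 * 0.932 = 6359
→ [4421, 4547, 4020, 6359]

4020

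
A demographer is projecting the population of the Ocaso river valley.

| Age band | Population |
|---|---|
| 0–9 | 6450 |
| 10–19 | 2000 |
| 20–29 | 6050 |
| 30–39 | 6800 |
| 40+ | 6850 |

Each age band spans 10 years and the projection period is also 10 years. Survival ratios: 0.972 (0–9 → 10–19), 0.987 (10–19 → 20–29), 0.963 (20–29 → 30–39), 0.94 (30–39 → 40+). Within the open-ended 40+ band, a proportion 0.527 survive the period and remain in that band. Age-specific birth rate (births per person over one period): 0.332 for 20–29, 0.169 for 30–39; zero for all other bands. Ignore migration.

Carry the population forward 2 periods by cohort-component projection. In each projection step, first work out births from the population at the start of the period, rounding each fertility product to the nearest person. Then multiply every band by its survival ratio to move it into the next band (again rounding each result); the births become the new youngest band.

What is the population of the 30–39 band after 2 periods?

1901

— Period 1 —
Births: 6050 * 0.332 = 2009  |  6800 * 0.169 = 1149 — total 3158
10–19: 6450 * 0.972 = 6269
20–29: 2000 * 0.987 = 1974
30–39: 6050 * 0.963 = 5826
40+: 6800 * 0.94 + 6850 * 0.527 = 6392 + 3610 = 10002
→ [3158, 6269, 1974, 5826, 10002]
— Period 2 —
Births: 1974 * 0.332 = 655  |  5826 * 0.169 = 985 — total 1640
10–19: 3158 * 0.972 = 3070
20–29: 6269 * 0.987 = 6188
30–39: 1974 * 0.963 = 1901
40+: 5826 * 0.94 + 10002 * 0.527 = 5476 + 5271 = 10747
→ [1640, 3070, 6188, 1901, 10747]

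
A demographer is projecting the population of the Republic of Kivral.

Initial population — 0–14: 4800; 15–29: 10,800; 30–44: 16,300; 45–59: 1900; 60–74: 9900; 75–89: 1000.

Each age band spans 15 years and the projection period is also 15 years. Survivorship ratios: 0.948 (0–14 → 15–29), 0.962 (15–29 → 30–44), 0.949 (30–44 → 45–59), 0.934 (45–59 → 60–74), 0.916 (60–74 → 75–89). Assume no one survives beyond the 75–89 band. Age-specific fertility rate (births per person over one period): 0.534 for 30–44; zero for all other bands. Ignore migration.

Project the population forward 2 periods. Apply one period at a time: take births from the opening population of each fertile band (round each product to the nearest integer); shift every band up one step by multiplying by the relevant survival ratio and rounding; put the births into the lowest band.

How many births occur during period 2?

Period 1:
Births: 16300 × 0.534 = 8704
15–29: 4800 × 0.948 = 4550
30–44: 10800 × 0.962 = 10390
45–59: 16300 × 0.949 = 15469
60–74: 1900 × 0.934 = 1775
75–89: 9900 × 0.916 = 9068
Population now: 0–14=8704, 15–29=4550, 30–44=10390, 45–59=15469, 60–74=1775, 75–89=9068
Period 2:
Births: 10390 × 0.534 = 5548
15–29: 8704 × 0.948 = 8251
30–44: 4550 × 0.962 = 4377
45–59: 10390 × 0.949 = 9860
60–74: 15469 × 0.934 = 14448
75–89: 1775 × 0.916 = 1626
Population now: 0–14=5548, 15–29=8251, 30–44=4377, 45–59=9860, 60–74=14448, 75–89=1626

5548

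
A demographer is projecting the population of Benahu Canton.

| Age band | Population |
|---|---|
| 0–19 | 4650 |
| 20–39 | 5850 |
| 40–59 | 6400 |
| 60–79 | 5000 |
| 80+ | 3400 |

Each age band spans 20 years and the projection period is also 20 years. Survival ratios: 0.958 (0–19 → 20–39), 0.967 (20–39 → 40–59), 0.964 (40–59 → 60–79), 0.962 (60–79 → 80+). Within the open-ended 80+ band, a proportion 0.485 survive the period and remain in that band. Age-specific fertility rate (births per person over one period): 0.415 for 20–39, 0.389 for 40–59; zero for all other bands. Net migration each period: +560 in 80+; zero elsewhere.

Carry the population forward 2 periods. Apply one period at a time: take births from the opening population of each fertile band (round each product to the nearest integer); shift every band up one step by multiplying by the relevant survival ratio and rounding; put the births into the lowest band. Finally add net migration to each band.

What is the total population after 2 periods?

[period 1]
Births: 5850 × 0.415 = 2428 ; 6400 × 0.389 = 2490 → 4918
20–39: 4650 × 0.958 = 4455
40–59: 5850 × 0.967 = 5657
60–79: 6400 × 0.964 = 6170
80+: 5000 × 0.962 + 3400 × 0.485 = 4810 + 1649 = 6459
Net migration: 80+ + 560 → 7019
Population now: 0–19=4918, 20–39=4455, 40–59=5657, 60–79=6170, 80+=7019
[period 2]
Births: 4455 × 0.415 = 1849 ; 5657 × 0.389 = 2201 → 4050
20–39: 4918 × 0.958 = 4711
40–59: 4455 × 0.967 = 4308
60–79: 5657 × 0.964 = 5453
80+: 6170 × 0.962 + 7019 × 0.485 = 5936 + 3404 = 9340
Net migration: 80+ + 560 → 9900
Population now: 0–19=4050, 20–39=4711, 40–59=4308, 60–79=5453, 80+=9900
Total after period 2: 4050 + 4711 + 4308 + 5453 + 9900 = 28422

28422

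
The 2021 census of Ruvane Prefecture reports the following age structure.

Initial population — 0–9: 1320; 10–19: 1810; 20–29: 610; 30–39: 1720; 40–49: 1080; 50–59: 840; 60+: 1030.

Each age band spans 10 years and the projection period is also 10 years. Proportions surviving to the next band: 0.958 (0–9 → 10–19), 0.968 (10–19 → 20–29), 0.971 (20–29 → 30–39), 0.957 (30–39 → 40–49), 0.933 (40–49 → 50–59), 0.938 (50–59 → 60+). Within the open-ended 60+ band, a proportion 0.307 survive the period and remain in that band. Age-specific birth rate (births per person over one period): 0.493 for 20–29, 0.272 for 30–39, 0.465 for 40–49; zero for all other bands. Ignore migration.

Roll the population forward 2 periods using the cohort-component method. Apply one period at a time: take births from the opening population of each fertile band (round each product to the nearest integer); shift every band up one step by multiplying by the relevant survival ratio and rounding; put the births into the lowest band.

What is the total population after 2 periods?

Period 1.
Births: 610 × 0.493 = 301, 1720 × 0.272 = 468, 1080 × 0.465 = 502 → total 1271
10–19: 1320 × 0.958 = 1265
20–29: 1810 × 0.968 = 1752
30–39: 610 × 0.971 = 592
40–49: 1720 × 0.957 = 1646
50–59: 1080 × 0.933 = 1008
60+: 840 × 0.938 + 1030 × 0.307 = 788 + 316 = 1104
Population now: 0–9=1271, 10–19=1265, 20–29=1752, 30–39=592, 40–49=1646, 50–59=1008, 60+=1104
Period 2.
Births: 1752 × 0.493 = 864, 592 × 0.272 = 161, 1646 × 0.465 = 765 → total 1790
10–19: 1271 × 0.958 = 1218
20–29: 1265 × 0.968 = 1225
30–39: 1752 × 0.971 = 1701
40–49: 592 × 0.957 = 567
50–59: 1646 × 0.933 = 1536
60+: 1008 × 0.938 + 1104 × 0.307 = 946 + 339 = 1285
Population now: 0–9=1790, 10–19=1218, 20–29=1225, 30–39=1701, 40–49=567, 50–59=1536, 60+=1285
Total after period 2: 1790 + 1218 + 1225 + 1701 + 567 + 1536 + 1285 = 9322

9322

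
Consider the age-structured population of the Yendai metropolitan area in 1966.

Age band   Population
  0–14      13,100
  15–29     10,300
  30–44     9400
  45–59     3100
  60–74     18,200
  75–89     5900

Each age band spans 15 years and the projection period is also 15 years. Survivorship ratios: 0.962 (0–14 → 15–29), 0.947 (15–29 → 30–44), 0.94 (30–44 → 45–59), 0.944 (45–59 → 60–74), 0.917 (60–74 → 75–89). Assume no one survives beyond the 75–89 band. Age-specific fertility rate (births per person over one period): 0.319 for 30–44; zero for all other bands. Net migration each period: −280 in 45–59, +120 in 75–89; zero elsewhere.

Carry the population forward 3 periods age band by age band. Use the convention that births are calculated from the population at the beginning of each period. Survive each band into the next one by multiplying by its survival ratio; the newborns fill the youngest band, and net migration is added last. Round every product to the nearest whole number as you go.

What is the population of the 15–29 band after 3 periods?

(Bands numbered youngest = 1 to oldest = 6.)
[period 1]
Births: 9400 * 0.319 = 2999
Band 2: 13100 * 0.962 = 12602
Band 3: 10300 * 0.947 = 9754
Band 4: 9400 * 0.94 = 8836
Band 5: 3100 * 0.944 = 2926
Band 6: 18200 * 0.917 = 16689
Net migration: Band 4 − 280 → 8556; Band 6 + 120 → 16809
End of period: [2999, 12602, 9754, 8556, 2926, 16809]
[period 2]
Births: 9754 * 0.319 = 3112
Band 2: 2999 * 0.962 = 2885
Band 3: 12602 * 0.947 = 11934
Band 4: 9754 * 0.94 = 9169
Band 5: 8556 * 0.944 = 8077
Band 6: 2926 * 0.917 = 2683
Net migration: Band 4 − 280 → 8889; Band 6 + 120 → 2803
End of period: [3112, 2885, 11934, 8889, 8077, 2803]
[period 3]
Births: 11934 * 0.319 = 3807
Band 2: 3112 * 0.962 = 2994
Band 3: 2885 * 0.947 = 2732
Band 4: 11934 * 0.94 = 11218
Band 5: 8889 * 0.944 = 8391
Band 6: 8077 * 0.917 = 7407
Net migration: Band 4 − 280 → 10938; Band 6 + 120 → 7527
End of period: [3807, 2994, 2732, 10938, 8391, 7527]

2994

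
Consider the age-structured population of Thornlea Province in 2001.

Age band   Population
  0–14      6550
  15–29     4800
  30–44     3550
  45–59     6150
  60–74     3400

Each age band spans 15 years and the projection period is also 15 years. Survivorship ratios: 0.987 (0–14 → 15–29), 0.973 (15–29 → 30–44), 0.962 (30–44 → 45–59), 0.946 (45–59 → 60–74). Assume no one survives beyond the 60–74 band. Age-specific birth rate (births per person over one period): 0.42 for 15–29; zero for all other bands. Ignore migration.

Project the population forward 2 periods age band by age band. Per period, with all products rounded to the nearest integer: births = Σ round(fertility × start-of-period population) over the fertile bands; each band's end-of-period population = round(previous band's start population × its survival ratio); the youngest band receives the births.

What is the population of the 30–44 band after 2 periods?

6290

Period 1:
Births: 4800 * 0.42 = 2016
15–29: 6550 * 0.987 = 6465
30–44: 4800 * 0.973 = 4670
45–59: 3550 * 0.962 = 3415
60–74: 6150 * 0.946 = 5818
End of period: [2016, 6465, 4670, 3415, 5818]
Period 2:
Births: 6465 * 0.42 = 2715
15–29: 2016 * 0.987 = 1990
30–44: 6465 * 0.973 = 6290
45–59: 4670 * 0.962 = 4493
60–74: 3415 * 0.946 = 3231
End of period: [2715, 1990, 6290, 4493, 3231]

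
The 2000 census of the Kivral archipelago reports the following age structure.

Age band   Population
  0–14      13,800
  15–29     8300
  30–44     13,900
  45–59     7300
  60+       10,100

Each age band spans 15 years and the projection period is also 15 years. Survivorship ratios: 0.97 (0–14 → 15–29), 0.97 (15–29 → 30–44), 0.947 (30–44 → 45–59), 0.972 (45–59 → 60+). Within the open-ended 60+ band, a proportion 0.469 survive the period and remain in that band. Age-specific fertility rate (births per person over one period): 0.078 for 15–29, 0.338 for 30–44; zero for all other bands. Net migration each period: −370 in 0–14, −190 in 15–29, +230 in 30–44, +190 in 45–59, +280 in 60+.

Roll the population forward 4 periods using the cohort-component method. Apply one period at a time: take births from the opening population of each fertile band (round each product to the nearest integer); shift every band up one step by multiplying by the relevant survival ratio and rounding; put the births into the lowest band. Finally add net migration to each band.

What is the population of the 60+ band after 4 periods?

Numbering the bands 1..5 from youngest to oldest:
After projecting period 1:
Births: 8300 × 0.078 = 647 ; 13900 × 0.338 = 4698 → total 5345
Band 2: 13800 × 0.97 = 13386
Band 3: 8300 × 0.97 = 8051
Band 4: 13900 × 0.947 = 13163
Band 5: 7300 × 0.972 + 10100 × 0.469 = 7096 + 4737 = 11833
Net migration: Band 1 − 370 → 4975; Band 2 − 190 → 13196; Band 3 + 230 → 8281; Band 4 + 190 → 13353; Band 5 + 280 → 12113
Giving 4975 / 13196 / 8281 / 13353 / 12113.
After projecting period 2:
Births: 13196 × 0.078 = 1029 ; 8281 × 0.338 = 2799 → total 3828
Band 2: 4975 × 0.97 = 4826
Band 3: 13196 × 0.97 = 12800
Band 4: 8281 × 0.947 = 7842
Band 5: 13353 × 0.972 + 12113 × 0.469 = 12979 + 5681 = 18660
Net migration: Band 1 − 370 → 3458; Band 2 − 190 → 4636; Band 3 + 230 → 13030; Band 4 + 190 → 8032; Band 5 + 280 → 18940
Giving 3458 / 4636 / 13030 / 8032 / 18940.
After projecting period 3:
Births: 4636 × 0.078 = 362 ; 13030 × 0.338 = 4404 → total 4766
Band 2: 3458 × 0.97 = 3354
Band 3: 4636 × 0.97 = 4497
Band 4: 13030 × 0.947 = 12339
Band 5: 8032 × 0.972 + 18940 × 0.469 = 7807 + 8883 = 16690
Net migration: Band 1 − 370 → 4396; Band 2 − 190 → 3164; Band 3 + 230 → 4727; Band 4 + 190 → 12529; Band 5 + 280 → 16970
Giving 4396 / 3164 / 4727 / 12529 / 16970.
After projecting period 4:
Births: 3164 × 0.078 = 247 ; 4727 × 0.338 = 1598 → total 1845
Band 2: 4396 × 0.97 = 4264
Band 3: 3164 × 0.97 = 3069
Band 4: 4727 × 0.947 = 4476
Band 5: 12529 × 0.972 + 16970 × 0.469 = 12178 + 7959 = 20137
Net migration: Band 1 − 370 → 1475; Band 2 − 190 → 4074; Band 3 + 230 → 3299; Band 4 + 190 → 4666; Band 5 + 280 → 20417
Giving 1475 / 4074 / 3299 / 4666 / 20417.

20417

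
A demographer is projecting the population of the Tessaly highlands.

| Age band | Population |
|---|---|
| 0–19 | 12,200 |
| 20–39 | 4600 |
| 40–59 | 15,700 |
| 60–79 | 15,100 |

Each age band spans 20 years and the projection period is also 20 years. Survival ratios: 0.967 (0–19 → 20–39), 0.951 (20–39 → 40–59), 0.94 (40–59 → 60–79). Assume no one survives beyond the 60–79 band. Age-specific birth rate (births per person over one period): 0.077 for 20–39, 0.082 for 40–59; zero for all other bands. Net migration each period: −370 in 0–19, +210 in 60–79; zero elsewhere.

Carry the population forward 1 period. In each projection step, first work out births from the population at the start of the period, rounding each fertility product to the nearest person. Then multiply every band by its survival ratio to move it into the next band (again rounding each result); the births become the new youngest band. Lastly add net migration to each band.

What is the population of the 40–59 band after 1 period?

4375

Numbering the bands 1..4 from youngest to oldest:
Period 1:
Births: 4600 * 0.077 = 354 ; 15700 * 0.082 = 1287 → total 1641
Band 2: 12200 * 0.967 = 11797
Band 3: 4600 * 0.951 = 4375
Band 4: 15700 * 0.94 = 14758
Net migration: Band 1 − 370 → 1271; Band 4 + 210 → 14968
→ [1271, 11797, 4375, 14968]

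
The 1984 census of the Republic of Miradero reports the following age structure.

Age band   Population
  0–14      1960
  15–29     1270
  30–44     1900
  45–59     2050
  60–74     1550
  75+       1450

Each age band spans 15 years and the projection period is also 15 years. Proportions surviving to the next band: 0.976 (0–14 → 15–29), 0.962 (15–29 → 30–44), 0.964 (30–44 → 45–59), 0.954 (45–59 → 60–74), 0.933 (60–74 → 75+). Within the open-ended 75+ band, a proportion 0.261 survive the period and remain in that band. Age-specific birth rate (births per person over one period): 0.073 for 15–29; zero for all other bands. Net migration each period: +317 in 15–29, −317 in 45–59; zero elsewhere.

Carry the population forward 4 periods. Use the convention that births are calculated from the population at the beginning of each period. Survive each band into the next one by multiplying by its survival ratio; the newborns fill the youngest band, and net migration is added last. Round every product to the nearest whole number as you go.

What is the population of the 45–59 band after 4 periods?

Period 1.
Births: 1270 * 0.073 = 93
15–29: 1960 * 0.976 = 1913
30–44: 1270 * 0.962 = 1222
45–59: 1900 * 0.964 = 1832
60–74: 2050 * 0.954 = 1956
75+: 1550 * 0.933 + 1450 * 0.261 = 1446 + 378 = 1824
Net migration: 15–29 + 317 → 2230; 45–59 − 317 → 1515
Giving 93 / 2230 / 1222 / 1515 / 1956 / 1824.
Period 2.
Births: 2230 * 0.073 = 163
15–29: 93 * 0.976 = 91
30–44: 2230 * 0.962 = 2145
45–59: 1222 * 0.964 = 1178
60–74: 1515 * 0.954 = 1445
75+: 1956 * 0.933 + 1824 * 0.261 = 1825 + 476 = 2301
Net migration: 15–29 + 317 → 408; 45–59 − 317 → 861
Giving 163 / 408 / 2145 / 861 / 1445 / 2301.
Period 3.
Births: 408 * 0.073 = 30
15–29: 163 * 0.976 = 159
30–44: 408 * 0.962 = 392
45–59: 2145 * 0.964 = 2068
60–74: 861 * 0.954 = 821
75+: 1445 * 0.933 + 2301 * 0.261 = 1348 + 601 = 1949
Net migration: 15–29 + 317 → 476; 45–59 − 317 → 1751
Giving 30 / 476 / 392 / 1751 / 821 / 1949.
Period 4.
Births: 476 * 0.073 = 35
15–29: 30 * 0.976 = 29
30–44: 476 * 0.962 = 458
45–59: 392 * 0.964 = 378
60–74: 1751 * 0.954 = 1670
75+: 821 * 0.933 + 1949 * 0.261 = 766 + 509 = 1275
Net migration: 15–29 + 317 → 346; 45–59 − 317 → 61
Giving 35 / 346 / 458 / 61 / 1670 / 1275.

61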